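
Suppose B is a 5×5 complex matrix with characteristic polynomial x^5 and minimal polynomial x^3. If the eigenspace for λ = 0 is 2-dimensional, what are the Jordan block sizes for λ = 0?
Block sizes for λ = 0: [3, 2]

Step 1 — from the characteristic polynomial, algebraic multiplicity of λ = 0 is 5. From dim ker(B − (0)·I) = 2, there are exactly 2 Jordan blocks for λ = 0.
Step 2 — from the minimal polynomial, the factor (x − 0)^3 tells us the largest block for λ = 0 has size 3.
Step 3 — with total size 5, 2 blocks, and largest block 3, the block sizes (in nonincreasing order) are [3, 2].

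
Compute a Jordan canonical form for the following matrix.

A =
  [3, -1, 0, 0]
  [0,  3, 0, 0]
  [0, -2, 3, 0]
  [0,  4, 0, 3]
J_2(3) ⊕ J_1(3) ⊕ J_1(3)

The characteristic polynomial is
  det(x·I − A) = x^4 - 12*x^3 + 54*x^2 - 108*x + 81 = (x - 3)^4

Eigenvalues and multiplicities (the geometric multiplicity of λ is n − rank(A − λI), which equals the number of Jordan blocks for λ):
  λ = 3: algebraic multiplicity = 4, geometric multiplicity = 3

Determining the block sizes for each eigenvalue:
  λ = 3: 3 blocks summing to 4 forces exactly one block of size 2 and the rest size 1 → block sizes [2, 1, 1]

Assembling the blocks gives a Jordan form
J =
  [3, 1, 0, 0]
  [0, 3, 0, 0]
  [0, 0, 3, 0]
  [0, 0, 0, 3]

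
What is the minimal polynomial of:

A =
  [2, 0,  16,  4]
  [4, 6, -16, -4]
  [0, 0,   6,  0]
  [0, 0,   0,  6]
x^2 - 8*x + 12

The characteristic polynomial is χ_A(x) = (x - 6)^3*(x - 2), so the eigenvalues are known. The minimal polynomial is
  m_A(x) = Π_λ (x − λ)^{k_λ}
where k_λ is the size of the *largest* Jordan block for λ (equivalently, the smallest k with (A − λI)^k v = 0 for every generalised eigenvector v of λ).

  λ = 2: largest Jordan block has size 1, contributing (x − 2)
  λ = 6: largest Jordan block has size 1, contributing (x − 6)

So m_A(x) = (x - 6)*(x - 2) = x^2 - 8*x + 12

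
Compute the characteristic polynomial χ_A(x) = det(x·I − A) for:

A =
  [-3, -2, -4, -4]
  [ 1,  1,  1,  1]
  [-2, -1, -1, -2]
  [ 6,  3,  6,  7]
x^4 - 4*x^3 + 6*x^2 - 4*x + 1

Expanding det(x·I − A) (e.g. by cofactor expansion or by noting that A is similar to its Jordan form J, which has the same characteristic polynomial as A) gives
  χ_A(x) = x^4 - 4*x^3 + 6*x^2 - 4*x + 1
which factors as (x - 1)^4. The eigenvalues (with algebraic multiplicities) are λ = 1 with multiplicity 4.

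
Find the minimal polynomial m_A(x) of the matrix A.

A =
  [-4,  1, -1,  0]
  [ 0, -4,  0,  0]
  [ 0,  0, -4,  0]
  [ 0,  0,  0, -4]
x^2 + 8*x + 16

The characteristic polynomial is χ_A(x) = (x + 4)^4, so the eigenvalues are known. The minimal polynomial is
  m_A(x) = Π_λ (x − λ)^{k_λ}
where k_λ is the size of the *largest* Jordan block for λ (equivalently, the smallest k with (A − λI)^k v = 0 for every generalised eigenvector v of λ).

  λ = -4: largest Jordan block has size 2, contributing (x + 4)^2

So m_A(x) = (x + 4)^2 = x^2 + 8*x + 16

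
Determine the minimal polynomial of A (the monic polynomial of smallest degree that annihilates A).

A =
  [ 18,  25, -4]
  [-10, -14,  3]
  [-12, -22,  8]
x^3 - 12*x^2 + 48*x - 64

The characteristic polynomial is χ_A(x) = (x - 4)^3, so the eigenvalues are known. The minimal polynomial is
  m_A(x) = Π_λ (x − λ)^{k_λ}
where k_λ is the size of the *largest* Jordan block for λ (equivalently, the smallest k with (A − λI)^k v = 0 for every generalised eigenvector v of λ).

  λ = 4: largest Jordan block has size 3, contributing (x − 4)^3

So m_A(x) = (x - 4)^3 = x^3 - 12*x^2 + 48*x - 64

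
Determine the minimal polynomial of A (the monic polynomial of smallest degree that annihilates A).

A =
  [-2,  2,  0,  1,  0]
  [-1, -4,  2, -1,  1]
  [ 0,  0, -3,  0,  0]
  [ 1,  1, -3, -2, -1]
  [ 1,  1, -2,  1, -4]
x^3 + 9*x^2 + 27*x + 27

The characteristic polynomial is χ_A(x) = (x + 3)^5, so the eigenvalues are known. The minimal polynomial is
  m_A(x) = Π_λ (x − λ)^{k_λ}
where k_λ is the size of the *largest* Jordan block for λ (equivalently, the smallest k with (A − λI)^k v = 0 for every generalised eigenvector v of λ).

  λ = -3: largest Jordan block has size 3, contributing (x + 3)^3

So m_A(x) = (x + 3)^3 = x^3 + 9*x^2 + 27*x + 27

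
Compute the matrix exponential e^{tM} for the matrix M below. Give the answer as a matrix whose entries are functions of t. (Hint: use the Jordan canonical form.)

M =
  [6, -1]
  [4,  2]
e^{tM} =
  [2*t*exp(4*t) + exp(4*t), -t*exp(4*t)]
  [4*t*exp(4*t), -2*t*exp(4*t) + exp(4*t)]

Strategy: write M = P · J · P⁻¹ where J is a Jordan canonical form, so e^{tM} = P · e^{tJ} · P⁻¹, and e^{tJ} can be computed block-by-block.

M has Jordan form
J =
  [4, 1]
  [0, 4]
(up to reordering of blocks).

Per-block formulas:
  For a 2×2 Jordan block J_2(4): exp(t · J_2(4)) = e^(4t)·(I + t·N), where N is the 2×2 nilpotent shift.

After assembling e^{tJ} and conjugating by P, we get:

e^{tM} =
  [2*t*exp(4*t) + exp(4*t), -t*exp(4*t)]
  [4*t*exp(4*t), -2*t*exp(4*t) + exp(4*t)]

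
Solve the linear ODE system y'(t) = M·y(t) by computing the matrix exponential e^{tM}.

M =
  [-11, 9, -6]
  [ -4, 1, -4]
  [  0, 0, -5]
e^{tM} =
  [-6*t*exp(-5*t) + exp(-5*t), 9*t*exp(-5*t), -6*t*exp(-5*t)]
  [-4*t*exp(-5*t), 6*t*exp(-5*t) + exp(-5*t), -4*t*exp(-5*t)]
  [0, 0, exp(-5*t)]

Strategy: write M = P · J · P⁻¹ where J is a Jordan canonical form, so e^{tM} = P · e^{tJ} · P⁻¹, and e^{tJ} can be computed block-by-block.

M has Jordan form
J =
  [-5,  1,  0]
  [ 0, -5,  0]
  [ 0,  0, -5]
(up to reordering of blocks).

Per-block formulas:
  For a 2×2 Jordan block J_2(-5): exp(t · J_2(-5)) = e^(-5t)·(I + t·N), where N is the 2×2 nilpotent shift.
  For a 1×1 block at λ = -5: exp(t · [-5]) = [e^(-5t)].

After assembling e^{tJ} and conjugating by P, we get:

e^{tM} =
  [-6*t*exp(-5*t) + exp(-5*t), 9*t*exp(-5*t), -6*t*exp(-5*t)]
  [-4*t*exp(-5*t), 6*t*exp(-5*t) + exp(-5*t), -4*t*exp(-5*t)]
  [0, 0, exp(-5*t)]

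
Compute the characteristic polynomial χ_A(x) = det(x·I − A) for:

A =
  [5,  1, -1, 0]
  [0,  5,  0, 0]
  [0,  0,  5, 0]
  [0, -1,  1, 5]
x^4 - 20*x^3 + 150*x^2 - 500*x + 625

Expanding det(x·I − A) (e.g. by cofactor expansion or by noting that A is similar to its Jordan form J, which has the same characteristic polynomial as A) gives
  χ_A(x) = x^4 - 20*x^3 + 150*x^2 - 500*x + 625
which factors as (x - 5)^4. The eigenvalues (with algebraic multiplicities) are λ = 5 with multiplicity 4.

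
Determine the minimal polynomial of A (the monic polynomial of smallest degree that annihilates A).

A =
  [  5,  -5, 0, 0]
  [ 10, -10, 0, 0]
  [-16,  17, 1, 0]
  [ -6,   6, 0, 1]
x^3 + 4*x^2 - 5*x

The characteristic polynomial is χ_A(x) = x*(x - 1)^2*(x + 5), so the eigenvalues are known. The minimal polynomial is
  m_A(x) = Π_λ (x − λ)^{k_λ}
where k_λ is the size of the *largest* Jordan block for λ (equivalently, the smallest k with (A − λI)^k v = 0 for every generalised eigenvector v of λ).

  λ = -5: largest Jordan block has size 1, contributing (x + 5)
  λ = 0: largest Jordan block has size 1, contributing (x − 0)
  λ = 1: largest Jordan block has size 1, contributing (x − 1)

So m_A(x) = x*(x - 1)*(x + 5) = x^3 + 4*x^2 - 5*x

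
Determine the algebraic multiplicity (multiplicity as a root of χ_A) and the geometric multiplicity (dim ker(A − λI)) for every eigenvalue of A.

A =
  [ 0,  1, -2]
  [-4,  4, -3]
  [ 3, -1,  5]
λ = 3: alg = 3, geom = 1

Step 1 — factor the characteristic polynomial to read off the algebraic multiplicities:
  χ_A(x) = (x - 3)^3

Step 2 — compute geometric multiplicities via the rank-nullity identity g(λ) = n − rank(A − λI):
  rank(A − (3)·I) = 2, so dim ker(A − (3)·I) = n − 2 = 1

Summary:
  λ = 3: algebraic multiplicity = 3, geometric multiplicity = 1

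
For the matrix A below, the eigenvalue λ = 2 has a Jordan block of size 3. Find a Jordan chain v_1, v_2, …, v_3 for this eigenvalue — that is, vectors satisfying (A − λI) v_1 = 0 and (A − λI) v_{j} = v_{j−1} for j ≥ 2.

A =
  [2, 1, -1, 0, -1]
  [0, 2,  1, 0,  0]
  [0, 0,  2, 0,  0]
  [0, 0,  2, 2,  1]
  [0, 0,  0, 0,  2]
A Jordan chain for λ = 2 of length 3:
v_1 = (1, 0, 0, 0, 0)ᵀ
v_2 = (-1, 1, 0, 2, 0)ᵀ
v_3 = (0, 0, 1, 0, 0)ᵀ

Let N = A − (2)·I. We want v_3 with N^3 v_3 = 0 but N^2 v_3 ≠ 0; then v_{j-1} := N · v_j for j = 3, …, 2.

Pick v_3 = (0, 0, 1, 0, 0)ᵀ.
Then v_2 = N · v_3 = (-1, 1, 0, 2, 0)ᵀ.
Then v_1 = N · v_2 = (1, 0, 0, 0, 0)ᵀ.

Sanity check: (A − (2)·I) v_1 = (0, 0, 0, 0, 0)ᵀ = 0. ✓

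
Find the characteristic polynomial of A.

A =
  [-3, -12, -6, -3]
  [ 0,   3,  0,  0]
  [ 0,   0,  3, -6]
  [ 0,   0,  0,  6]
x^4 - 9*x^3 + 9*x^2 + 81*x - 162

Expanding det(x·I − A) (e.g. by cofactor expansion or by noting that A is similar to its Jordan form J, which has the same characteristic polynomial as A) gives
  χ_A(x) = x^4 - 9*x^3 + 9*x^2 + 81*x - 162
which factors as (x - 6)*(x - 3)^2*(x + 3). The eigenvalues (with algebraic multiplicities) are λ = -3 with multiplicity 1, λ = 3 with multiplicity 2, λ = 6 with multiplicity 1.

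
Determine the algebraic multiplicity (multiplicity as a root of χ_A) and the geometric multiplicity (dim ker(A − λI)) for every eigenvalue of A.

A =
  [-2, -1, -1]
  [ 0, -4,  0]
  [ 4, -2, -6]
λ = -4: alg = 3, geom = 2

Step 1 — factor the characteristic polynomial to read off the algebraic multiplicities:
  χ_A(x) = (x + 4)^3

Step 2 — compute geometric multiplicities via the rank-nullity identity g(λ) = n − rank(A − λI):
  rank(A − (-4)·I) = 1, so dim ker(A − (-4)·I) = n − 1 = 2

Summary:
  λ = -4: algebraic multiplicity = 3, geometric multiplicity = 2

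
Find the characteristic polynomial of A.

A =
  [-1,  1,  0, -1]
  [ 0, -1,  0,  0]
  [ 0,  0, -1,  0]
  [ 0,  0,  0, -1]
x^4 + 4*x^3 + 6*x^2 + 4*x + 1

Expanding det(x·I − A) (e.g. by cofactor expansion or by noting that A is similar to its Jordan form J, which has the same characteristic polynomial as A) gives
  χ_A(x) = x^4 + 4*x^3 + 6*x^2 + 4*x + 1
which factors as (x + 1)^4. The eigenvalues (with algebraic multiplicities) are λ = -1 with multiplicity 4.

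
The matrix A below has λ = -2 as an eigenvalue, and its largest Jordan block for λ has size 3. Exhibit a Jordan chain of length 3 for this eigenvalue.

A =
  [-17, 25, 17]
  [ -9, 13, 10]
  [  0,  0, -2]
A Jordan chain for λ = -2 of length 3:
v_1 = (-5, -3, 0)ᵀ
v_2 = (17, 10, 0)ᵀ
v_3 = (0, 0, 1)ᵀ

Let N = A − (-2)·I. We want v_3 with N^3 v_3 = 0 but N^2 v_3 ≠ 0; then v_{j-1} := N · v_j for j = 3, …, 2.

Pick v_3 = (0, 0, 1)ᵀ.
Then v_2 = N · v_3 = (17, 10, 0)ᵀ.
Then v_1 = N · v_2 = (-5, -3, 0)ᵀ.

Sanity check: (A − (-2)·I) v_1 = (0, 0, 0)ᵀ = 0. ✓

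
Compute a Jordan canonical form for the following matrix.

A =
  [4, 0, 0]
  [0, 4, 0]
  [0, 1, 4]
J_2(4) ⊕ J_1(4)

The characteristic polynomial is
  det(x·I − A) = x^3 - 12*x^2 + 48*x - 64 = (x - 4)^3

Eigenvalues and multiplicities (the geometric multiplicity of λ is n − rank(A − λI), which equals the number of Jordan blocks for λ):
  λ = 4: algebraic multiplicity = 3, geometric multiplicity = 2

Determining the block sizes for each eigenvalue:
  λ = 4: 2 blocks summing to 3 forces exactly one block of size 2 and the rest size 1 → block sizes [2, 1]

Assembling the blocks gives a Jordan form
J =
  [4, 1, 0]
  [0, 4, 0]
  [0, 0, 4]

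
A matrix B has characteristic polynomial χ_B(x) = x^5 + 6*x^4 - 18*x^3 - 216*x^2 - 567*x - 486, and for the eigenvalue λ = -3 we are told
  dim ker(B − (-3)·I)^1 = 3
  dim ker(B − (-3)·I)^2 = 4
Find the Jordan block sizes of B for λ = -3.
Block sizes for λ = -3: [2, 1, 1]

From the dimensions of kernels of powers, the number of Jordan blocks of size at least j is d_j − d_{j−1} where d_j = dim ker(N^j) (with d_0 = 0). Computing the differences gives [3, 1].
The number of blocks of size exactly k is (#blocks of size ≥ k) − (#blocks of size ≥ k + 1), so the partition is: 2 block(s) of size 1, 1 block(s) of size 2.
In nonincreasing order the block sizes are [2, 1, 1].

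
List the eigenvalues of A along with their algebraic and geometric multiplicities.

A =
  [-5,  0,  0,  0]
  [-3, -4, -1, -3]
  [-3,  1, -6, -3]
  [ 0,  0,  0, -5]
λ = -5: alg = 4, geom = 3

Step 1 — factor the characteristic polynomial to read off the algebraic multiplicities:
  χ_A(x) = (x + 5)^4

Step 2 — compute geometric multiplicities via the rank-nullity identity g(λ) = n − rank(A − λI):
  rank(A − (-5)·I) = 1, so dim ker(A − (-5)·I) = n − 1 = 3

Summary:
  λ = -5: algebraic multiplicity = 4, geometric multiplicity = 3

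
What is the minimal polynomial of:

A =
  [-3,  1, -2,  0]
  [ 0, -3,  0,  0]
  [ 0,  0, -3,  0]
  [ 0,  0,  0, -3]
x^2 + 6*x + 9

The characteristic polynomial is χ_A(x) = (x + 3)^4, so the eigenvalues are known. The minimal polynomial is
  m_A(x) = Π_λ (x − λ)^{k_λ}
where k_λ is the size of the *largest* Jordan block for λ (equivalently, the smallest k with (A − λI)^k v = 0 for every generalised eigenvector v of λ).

  λ = -3: largest Jordan block has size 2, contributing (x + 3)^2

So m_A(x) = (x + 3)^2 = x^2 + 6*x + 9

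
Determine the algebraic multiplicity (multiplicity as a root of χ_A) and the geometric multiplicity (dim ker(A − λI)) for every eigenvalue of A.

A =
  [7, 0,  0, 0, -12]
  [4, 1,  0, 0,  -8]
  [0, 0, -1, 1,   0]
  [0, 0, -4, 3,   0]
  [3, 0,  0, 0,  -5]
λ = 1: alg = 5, geom = 3

Step 1 — factor the characteristic polynomial to read off the algebraic multiplicities:
  χ_A(x) = (x - 1)^5

Step 2 — compute geometric multiplicities via the rank-nullity identity g(λ) = n − rank(A − λI):
  rank(A − (1)·I) = 2, so dim ker(A − (1)·I) = n − 2 = 3

Summary:
  λ = 1: algebraic multiplicity = 5, geometric multiplicity = 3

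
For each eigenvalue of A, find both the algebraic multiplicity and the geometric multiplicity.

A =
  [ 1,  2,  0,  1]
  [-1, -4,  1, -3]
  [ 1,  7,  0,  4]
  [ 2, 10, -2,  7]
λ = 1: alg = 4, geom = 2

Step 1 — factor the characteristic polynomial to read off the algebraic multiplicities:
  χ_A(x) = (x - 1)^4

Step 2 — compute geometric multiplicities via the rank-nullity identity g(λ) = n − rank(A − λI):
  rank(A − (1)·I) = 2, so dim ker(A − (1)·I) = n − 2 = 2

Summary:
  λ = 1: algebraic multiplicity = 4, geometric multiplicity = 2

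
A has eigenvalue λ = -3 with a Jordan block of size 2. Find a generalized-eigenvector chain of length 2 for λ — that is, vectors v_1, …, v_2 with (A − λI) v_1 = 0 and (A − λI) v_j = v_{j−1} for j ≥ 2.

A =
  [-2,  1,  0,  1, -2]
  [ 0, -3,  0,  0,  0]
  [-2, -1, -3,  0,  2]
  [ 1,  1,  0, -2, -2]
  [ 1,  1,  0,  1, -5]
A Jordan chain for λ = -3 of length 2:
v_1 = (1, 0, -2, 1, 1)ᵀ
v_2 = (1, 0, 0, 0, 0)ᵀ

Let N = A − (-3)·I. We want v_2 with N^2 v_2 = 0 but N^1 v_2 ≠ 0; then v_{j-1} := N · v_j for j = 2, …, 2.

Pick v_2 = (1, 0, 0, 0, 0)ᵀ.
Then v_1 = N · v_2 = (1, 0, -2, 1, 1)ᵀ.

Sanity check: (A − (-3)·I) v_1 = (0, 0, 0, 0, 0)ᵀ = 0. ✓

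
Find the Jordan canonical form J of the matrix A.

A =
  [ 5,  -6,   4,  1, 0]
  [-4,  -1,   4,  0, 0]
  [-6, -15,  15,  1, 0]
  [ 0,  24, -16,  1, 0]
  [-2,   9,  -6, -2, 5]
J_2(5) ⊕ J_2(5) ⊕ J_1(5)

The characteristic polynomial is
  det(x·I − A) = x^5 - 25*x^4 + 250*x^3 - 1250*x^2 + 3125*x - 3125 = (x - 5)^5

Eigenvalues and multiplicities (the geometric multiplicity of λ is n − rank(A − λI), which equals the number of Jordan blocks for λ):
  λ = 5: algebraic multiplicity = 5, geometric multiplicity = 3

Determining the block sizes for each eigenvalue:
  λ = 5: with am = 5 and gm = 3, the partition is not yet determined (e.g. several partitions of 5 into 3 parts exist). Let N = A − (5)·I. Computing rank(N^1) = 2, rank(N^2) = 0; the number of blocks of size ≥ j is rank(N^{j−1}) − rank(N^j), giving [3, 2]. So we have 2 block(s) of size 2, 1 block(s) of size 1 → block sizes [2, 2, 1]

Assembling the blocks gives a Jordan form
J =
  [5, 1, 0, 0, 0]
  [0, 5, 0, 0, 0]
  [0, 0, 5, 1, 0]
  [0, 0, 0, 5, 0]
  [0, 0, 0, 0, 5]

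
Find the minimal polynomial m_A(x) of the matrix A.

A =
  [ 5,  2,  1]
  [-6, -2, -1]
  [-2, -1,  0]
x^3 - 3*x^2 + 3*x - 1

The characteristic polynomial is χ_A(x) = (x - 1)^3, so the eigenvalues are known. The minimal polynomial is
  m_A(x) = Π_λ (x − λ)^{k_λ}
where k_λ is the size of the *largest* Jordan block for λ (equivalently, the smallest k with (A − λI)^k v = 0 for every generalised eigenvector v of λ).

  λ = 1: largest Jordan block has size 3, contributing (x − 1)^3

So m_A(x) = (x - 1)^3 = x^3 - 3*x^2 + 3*x - 1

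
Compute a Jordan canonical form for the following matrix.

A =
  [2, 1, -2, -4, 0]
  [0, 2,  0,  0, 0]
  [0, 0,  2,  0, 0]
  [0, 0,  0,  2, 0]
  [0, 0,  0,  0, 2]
J_2(2) ⊕ J_1(2) ⊕ J_1(2) ⊕ J_1(2)

The characteristic polynomial is
  det(x·I − A) = x^5 - 10*x^4 + 40*x^3 - 80*x^2 + 80*x - 32 = (x - 2)^5

Eigenvalues and multiplicities (the geometric multiplicity of λ is n − rank(A − λI), which equals the number of Jordan blocks for λ):
  λ = 2: algebraic multiplicity = 5, geometric multiplicity = 4

Determining the block sizes for each eigenvalue:
  λ = 2: 4 blocks summing to 5 forces exactly one block of size 2 and the rest size 1 → block sizes [2, 1, 1, 1]

Assembling the blocks gives a Jordan form
J =
  [2, 1, 0, 0, 0]
  [0, 2, 0, 0, 0]
  [0, 0, 2, 0, 0]
  [0, 0, 0, 2, 0]
  [0, 0, 0, 0, 2]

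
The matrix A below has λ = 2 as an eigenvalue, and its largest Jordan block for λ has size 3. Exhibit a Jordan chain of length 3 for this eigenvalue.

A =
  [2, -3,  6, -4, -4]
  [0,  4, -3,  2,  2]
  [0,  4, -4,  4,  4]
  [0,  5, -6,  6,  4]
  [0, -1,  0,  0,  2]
A Jordan chain for λ = 2 of length 3:
v_1 = (2, 0, 0, 2, -2)ᵀ
v_2 = (-3, 2, 4, 5, -1)ᵀ
v_3 = (0, 1, 0, 0, 0)ᵀ

Let N = A − (2)·I. We want v_3 with N^3 v_3 = 0 but N^2 v_3 ≠ 0; then v_{j-1} := N · v_j for j = 3, …, 2.

Pick v_3 = (0, 1, 0, 0, 0)ᵀ.
Then v_2 = N · v_3 = (-3, 2, 4, 5, -1)ᵀ.
Then v_1 = N · v_2 = (2, 0, 0, 2, -2)ᵀ.

Sanity check: (A − (2)·I) v_1 = (0, 0, 0, 0, 0)ᵀ = 0. ✓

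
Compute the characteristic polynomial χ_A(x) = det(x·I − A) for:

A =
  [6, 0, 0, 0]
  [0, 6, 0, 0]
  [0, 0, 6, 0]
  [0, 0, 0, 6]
x^4 - 24*x^3 + 216*x^2 - 864*x + 1296

Expanding det(x·I − A) (e.g. by cofactor expansion or by noting that A is similar to its Jordan form J, which has the same characteristic polynomial as A) gives
  χ_A(x) = x^4 - 24*x^3 + 216*x^2 - 864*x + 1296
which factors as (x - 6)^4. The eigenvalues (with algebraic multiplicities) are λ = 6 with multiplicity 4.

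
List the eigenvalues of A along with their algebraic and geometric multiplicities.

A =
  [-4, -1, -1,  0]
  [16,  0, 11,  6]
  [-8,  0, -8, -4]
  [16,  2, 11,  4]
λ = -2: alg = 4, geom = 2

Step 1 — factor the characteristic polynomial to read off the algebraic multiplicities:
  χ_A(x) = (x + 2)^4

Step 2 — compute geometric multiplicities via the rank-nullity identity g(λ) = n − rank(A − λI):
  rank(A − (-2)·I) = 2, so dim ker(A − (-2)·I) = n − 2 = 2

Summary:
  λ = -2: algebraic multiplicity = 4, geometric multiplicity = 2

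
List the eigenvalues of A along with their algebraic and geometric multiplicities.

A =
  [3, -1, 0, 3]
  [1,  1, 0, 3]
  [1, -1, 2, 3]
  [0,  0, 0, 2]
λ = 2: alg = 4, geom = 3

Step 1 — factor the characteristic polynomial to read off the algebraic multiplicities:
  χ_A(x) = (x - 2)^4

Step 2 — compute geometric multiplicities via the rank-nullity identity g(λ) = n − rank(A − λI):
  rank(A − (2)·I) = 1, so dim ker(A − (2)·I) = n − 1 = 3

Summary:
  λ = 2: algebraic multiplicity = 4, geometric multiplicity = 3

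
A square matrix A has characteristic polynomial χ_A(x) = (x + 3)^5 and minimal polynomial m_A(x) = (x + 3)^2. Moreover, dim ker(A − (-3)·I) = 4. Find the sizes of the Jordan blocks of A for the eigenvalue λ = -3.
Block sizes for λ = -3: [2, 1, 1, 1]

Step 1 — from the characteristic polynomial, algebraic multiplicity of λ = -3 is 5. From dim ker(A − (-3)·I) = 4, there are exactly 4 Jordan blocks for λ = -3.
Step 2 — from the minimal polynomial, the factor (x + 3)^2 tells us the largest block for λ = -3 has size 2.
Step 3 — with total size 5, 4 blocks, and largest block 2, the block sizes (in nonincreasing order) are [2, 1, 1, 1].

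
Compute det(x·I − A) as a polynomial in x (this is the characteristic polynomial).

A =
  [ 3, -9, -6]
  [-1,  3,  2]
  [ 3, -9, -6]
x^3

Expanding det(x·I − A) (e.g. by cofactor expansion or by noting that A is similar to its Jordan form J, which has the same characteristic polynomial as A) gives
  χ_A(x) = x^3
which factors as x^3. The eigenvalues (with algebraic multiplicities) are λ = 0 with multiplicity 3.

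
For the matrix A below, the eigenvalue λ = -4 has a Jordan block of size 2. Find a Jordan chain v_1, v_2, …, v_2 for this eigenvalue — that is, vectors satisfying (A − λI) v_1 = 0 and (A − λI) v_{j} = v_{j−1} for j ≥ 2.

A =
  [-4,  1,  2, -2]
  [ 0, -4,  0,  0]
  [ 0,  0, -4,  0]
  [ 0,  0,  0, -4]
A Jordan chain for λ = -4 of length 2:
v_1 = (1, 0, 0, 0)ᵀ
v_2 = (0, 1, 0, 0)ᵀ

Let N = A − (-4)·I. We want v_2 with N^2 v_2 = 0 but N^1 v_2 ≠ 0; then v_{j-1} := N · v_j for j = 2, …, 2.

Pick v_2 = (0, 1, 0, 0)ᵀ.
Then v_1 = N · v_2 = (1, 0, 0, 0)ᵀ.

Sanity check: (A − (-4)·I) v_1 = (0, 0, 0, 0)ᵀ = 0. ✓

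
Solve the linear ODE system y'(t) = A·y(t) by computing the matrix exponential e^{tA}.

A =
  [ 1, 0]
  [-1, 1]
e^{tA} =
  [exp(t), 0]
  [-t*exp(t), exp(t)]

Strategy: write A = P · J · P⁻¹ where J is a Jordan canonical form, so e^{tA} = P · e^{tJ} · P⁻¹, and e^{tJ} can be computed block-by-block.

A has Jordan form
J =
  [1, 1]
  [0, 1]
(up to reordering of blocks).

Per-block formulas:
  For a 2×2 Jordan block J_2(1): exp(t · J_2(1)) = e^(1t)·(I + t·N), where N is the 2×2 nilpotent shift.

After assembling e^{tJ} and conjugating by P, we get:

e^{tA} =
  [exp(t), 0]
  [-t*exp(t), exp(t)]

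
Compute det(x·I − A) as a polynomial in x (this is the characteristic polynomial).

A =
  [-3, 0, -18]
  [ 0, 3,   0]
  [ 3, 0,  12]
x^3 - 12*x^2 + 45*x - 54

Expanding det(x·I − A) (e.g. by cofactor expansion or by noting that A is similar to its Jordan form J, which has the same characteristic polynomial as A) gives
  χ_A(x) = x^3 - 12*x^2 + 45*x - 54
which factors as (x - 6)*(x - 3)^2. The eigenvalues (with algebraic multiplicities) are λ = 3 with multiplicity 2, λ = 6 with multiplicity 1.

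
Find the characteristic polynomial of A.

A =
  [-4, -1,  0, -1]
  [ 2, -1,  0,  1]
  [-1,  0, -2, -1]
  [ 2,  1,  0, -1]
x^4 + 8*x^3 + 24*x^2 + 32*x + 16

Expanding det(x·I − A) (e.g. by cofactor expansion or by noting that A is similar to its Jordan form J, which has the same characteristic polynomial as A) gives
  χ_A(x) = x^4 + 8*x^3 + 24*x^2 + 32*x + 16
which factors as (x + 2)^4. The eigenvalues (with algebraic multiplicities) are λ = -2 with multiplicity 4.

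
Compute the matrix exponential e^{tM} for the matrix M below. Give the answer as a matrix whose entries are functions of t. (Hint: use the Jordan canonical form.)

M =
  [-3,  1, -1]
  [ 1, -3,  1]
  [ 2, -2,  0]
e^{tM} =
  [-t*exp(-2*t) + exp(-2*t), t*exp(-2*t), -t*exp(-2*t)]
  [t*exp(-2*t), -t*exp(-2*t) + exp(-2*t), t*exp(-2*t)]
  [2*t*exp(-2*t), -2*t*exp(-2*t), 2*t*exp(-2*t) + exp(-2*t)]

Strategy: write M = P · J · P⁻¹ where J is a Jordan canonical form, so e^{tM} = P · e^{tJ} · P⁻¹, and e^{tJ} can be computed block-by-block.

M has Jordan form
J =
  [-2,  1,  0]
  [ 0, -2,  0]
  [ 0,  0, -2]
(up to reordering of blocks).

Per-block formulas:
  For a 1×1 block at λ = -2: exp(t · [-2]) = [e^(-2t)].
  For a 2×2 Jordan block J_2(-2): exp(t · J_2(-2)) = e^(-2t)·(I + t·N), where N is the 2×2 nilpotent shift.

After assembling e^{tJ} and conjugating by P, we get:

e^{tM} =
  [-t*exp(-2*t) + exp(-2*t), t*exp(-2*t), -t*exp(-2*t)]
  [t*exp(-2*t), -t*exp(-2*t) + exp(-2*t), t*exp(-2*t)]
  [2*t*exp(-2*t), -2*t*exp(-2*t), 2*t*exp(-2*t) + exp(-2*t)]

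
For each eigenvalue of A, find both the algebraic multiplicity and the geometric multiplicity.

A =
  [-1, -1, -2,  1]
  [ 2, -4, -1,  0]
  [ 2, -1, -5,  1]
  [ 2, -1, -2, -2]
λ = -3: alg = 4, geom = 2

Step 1 — factor the characteristic polynomial to read off the algebraic multiplicities:
  χ_A(x) = (x + 3)^4

Step 2 — compute geometric multiplicities via the rank-nullity identity g(λ) = n − rank(A − λI):
  rank(A − (-3)·I) = 2, so dim ker(A − (-3)·I) = n − 2 = 2

Summary:
  λ = -3: algebraic multiplicity = 4, geometric multiplicity = 2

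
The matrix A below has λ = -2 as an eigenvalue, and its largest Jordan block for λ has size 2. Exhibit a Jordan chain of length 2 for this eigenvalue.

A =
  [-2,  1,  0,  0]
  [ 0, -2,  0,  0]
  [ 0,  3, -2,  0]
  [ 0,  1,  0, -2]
A Jordan chain for λ = -2 of length 2:
v_1 = (1, 0, 3, 1)ᵀ
v_2 = (0, 1, 0, 0)ᵀ

Let N = A − (-2)·I. We want v_2 with N^2 v_2 = 0 but N^1 v_2 ≠ 0; then v_{j-1} := N · v_j for j = 2, …, 2.

Pick v_2 = (0, 1, 0, 0)ᵀ.
Then v_1 = N · v_2 = (1, 0, 3, 1)ᵀ.

Sanity check: (A − (-2)·I) v_1 = (0, 0, 0, 0)ᵀ = 0. ✓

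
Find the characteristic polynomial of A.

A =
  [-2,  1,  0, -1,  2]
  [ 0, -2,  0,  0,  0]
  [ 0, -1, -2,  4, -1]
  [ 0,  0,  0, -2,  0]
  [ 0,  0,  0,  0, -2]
x^5 + 10*x^4 + 40*x^3 + 80*x^2 + 80*x + 32

Expanding det(x·I − A) (e.g. by cofactor expansion or by noting that A is similar to its Jordan form J, which has the same characteristic polynomial as A) gives
  χ_A(x) = x^5 + 10*x^4 + 40*x^3 + 80*x^2 + 80*x + 32
which factors as (x + 2)^5. The eigenvalues (with algebraic multiplicities) are λ = -2 with multiplicity 5.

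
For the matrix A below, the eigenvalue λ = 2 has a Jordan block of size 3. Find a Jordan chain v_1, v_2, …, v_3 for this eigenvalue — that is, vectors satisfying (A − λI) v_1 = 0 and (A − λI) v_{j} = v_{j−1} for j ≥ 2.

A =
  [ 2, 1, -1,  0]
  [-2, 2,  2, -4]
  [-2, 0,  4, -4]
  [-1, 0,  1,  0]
A Jordan chain for λ = 2 of length 3:
v_1 = (0, -2, -2, -1)ᵀ
v_2 = (1, 0, 0, 0)ᵀ
v_3 = (0, 1, 0, 0)ᵀ

Let N = A − (2)·I. We want v_3 with N^3 v_3 = 0 but N^2 v_3 ≠ 0; then v_{j-1} := N · v_j for j = 3, …, 2.

Pick v_3 = (0, 1, 0, 0)ᵀ.
Then v_2 = N · v_3 = (1, 0, 0, 0)ᵀ.
Then v_1 = N · v_2 = (0, -2, -2, -1)ᵀ.

Sanity check: (A − (2)·I) v_1 = (0, 0, 0, 0)ᵀ = 0. ✓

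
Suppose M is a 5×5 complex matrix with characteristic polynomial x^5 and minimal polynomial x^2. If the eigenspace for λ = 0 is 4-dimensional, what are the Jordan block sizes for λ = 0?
Block sizes for λ = 0: [2, 1, 1, 1]

Step 1 — from the characteristic polynomial, algebraic multiplicity of λ = 0 is 5. From dim ker(M − (0)·I) = 4, there are exactly 4 Jordan blocks for λ = 0.
Step 2 — from the minimal polynomial, the factor (x − 0)^2 tells us the largest block for λ = 0 has size 2.
Step 3 — with total size 5, 4 blocks, and largest block 2, the block sizes (in nonincreasing order) are [2, 1, 1, 1].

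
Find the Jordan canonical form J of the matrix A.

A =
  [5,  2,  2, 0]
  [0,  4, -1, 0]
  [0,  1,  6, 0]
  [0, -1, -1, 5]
J_2(5) ⊕ J_1(5) ⊕ J_1(5)

The characteristic polynomial is
  det(x·I − A) = x^4 - 20*x^3 + 150*x^2 - 500*x + 625 = (x - 5)^4

Eigenvalues and multiplicities (the geometric multiplicity of λ is n − rank(A − λI), which equals the number of Jordan blocks for λ):
  λ = 5: algebraic multiplicity = 4, geometric multiplicity = 3

Determining the block sizes for each eigenvalue:
  λ = 5: 3 blocks summing to 4 forces exactly one block of size 2 and the rest size 1 → block sizes [2, 1, 1]

Assembling the blocks gives a Jordan form
J =
  [5, 1, 0, 0]
  [0, 5, 0, 0]
  [0, 0, 5, 0]
  [0, 0, 0, 5]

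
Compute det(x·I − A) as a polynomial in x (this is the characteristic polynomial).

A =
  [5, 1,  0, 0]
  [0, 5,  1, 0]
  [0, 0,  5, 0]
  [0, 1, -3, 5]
x^4 - 20*x^3 + 150*x^2 - 500*x + 625

Expanding det(x·I − A) (e.g. by cofactor expansion or by noting that A is similar to its Jordan form J, which has the same characteristic polynomial as A) gives
  χ_A(x) = x^4 - 20*x^3 + 150*x^2 - 500*x + 625
which factors as (x - 5)^4. The eigenvalues (with algebraic multiplicities) are λ = 5 with multiplicity 4.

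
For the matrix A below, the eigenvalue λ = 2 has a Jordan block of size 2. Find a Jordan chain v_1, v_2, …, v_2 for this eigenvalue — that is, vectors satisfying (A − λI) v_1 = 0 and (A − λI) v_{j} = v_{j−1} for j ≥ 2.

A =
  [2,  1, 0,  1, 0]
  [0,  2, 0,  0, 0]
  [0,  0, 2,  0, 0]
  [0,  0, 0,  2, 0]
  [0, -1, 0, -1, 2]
A Jordan chain for λ = 2 of length 2:
v_1 = (1, 0, 0, 0, -1)ᵀ
v_2 = (0, 1, 0, 0, 0)ᵀ

Let N = A − (2)·I. We want v_2 with N^2 v_2 = 0 but N^1 v_2 ≠ 0; then v_{j-1} := N · v_j for j = 2, …, 2.

Pick v_2 = (0, 1, 0, 0, 0)ᵀ.
Then v_1 = N · v_2 = (1, 0, 0, 0, -1)ᵀ.

Sanity check: (A − (2)·I) v_1 = (0, 0, 0, 0, 0)ᵀ = 0. ✓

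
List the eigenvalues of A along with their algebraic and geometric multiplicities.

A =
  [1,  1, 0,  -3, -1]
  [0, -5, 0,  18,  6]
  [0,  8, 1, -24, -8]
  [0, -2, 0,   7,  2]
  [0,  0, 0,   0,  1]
λ = 1: alg = 5, geom = 4

Step 1 — factor the characteristic polynomial to read off the algebraic multiplicities:
  χ_A(x) = (x - 1)^5

Step 2 — compute geometric multiplicities via the rank-nullity identity g(λ) = n − rank(A − λI):
  rank(A − (1)·I) = 1, so dim ker(A − (1)·I) = n − 1 = 4

Summary:
  λ = 1: algebraic multiplicity = 5, geometric multiplicity = 4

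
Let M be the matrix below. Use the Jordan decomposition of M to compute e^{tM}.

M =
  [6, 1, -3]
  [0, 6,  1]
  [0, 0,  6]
e^{tM} =
  [exp(6*t), t*exp(6*t), t^2*exp(6*t)/2 - 3*t*exp(6*t)]
  [0, exp(6*t), t*exp(6*t)]
  [0, 0, exp(6*t)]

Strategy: write M = P · J · P⁻¹ where J is a Jordan canonical form, so e^{tM} = P · e^{tJ} · P⁻¹, and e^{tJ} can be computed block-by-block.

M has Jordan form
J =
  [6, 1, 0]
  [0, 6, 1]
  [0, 0, 6]
(up to reordering of blocks).

Per-block formulas:
  For a 3×3 Jordan block J_3(6): exp(t · J_3(6)) = e^(6t)·(I + t·N + (t^2/2)·N^2), where N is the 3×3 nilpotent shift.

After assembling e^{tJ} and conjugating by P, we get:

e^{tM} =
  [exp(6*t), t*exp(6*t), t^2*exp(6*t)/2 - 3*t*exp(6*t)]
  [0, exp(6*t), t*exp(6*t)]
  [0, 0, exp(6*t)]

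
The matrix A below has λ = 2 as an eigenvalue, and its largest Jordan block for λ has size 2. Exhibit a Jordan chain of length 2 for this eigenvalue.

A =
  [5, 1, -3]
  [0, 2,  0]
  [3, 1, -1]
A Jordan chain for λ = 2 of length 2:
v_1 = (3, 0, 3)ᵀ
v_2 = (1, 0, 0)ᵀ

Let N = A − (2)·I. We want v_2 with N^2 v_2 = 0 but N^1 v_2 ≠ 0; then v_{j-1} := N · v_j for j = 2, …, 2.

Pick v_2 = (1, 0, 0)ᵀ.
Then v_1 = N · v_2 = (3, 0, 3)ᵀ.

Sanity check: (A − (2)·I) v_1 = (0, 0, 0)ᵀ = 0. ✓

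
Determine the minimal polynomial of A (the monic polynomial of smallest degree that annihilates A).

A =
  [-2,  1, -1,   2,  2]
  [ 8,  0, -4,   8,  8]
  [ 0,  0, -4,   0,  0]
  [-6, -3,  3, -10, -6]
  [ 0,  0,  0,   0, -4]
x^2 + 8*x + 16

The characteristic polynomial is χ_A(x) = (x + 4)^5, so the eigenvalues are known. The minimal polynomial is
  m_A(x) = Π_λ (x − λ)^{k_λ}
where k_λ is the size of the *largest* Jordan block for λ (equivalently, the smallest k with (A − λI)^k v = 0 for every generalised eigenvector v of λ).

  λ = -4: largest Jordan block has size 2, contributing (x + 4)^2

So m_A(x) = (x + 4)^2 = x^2 + 8*x + 16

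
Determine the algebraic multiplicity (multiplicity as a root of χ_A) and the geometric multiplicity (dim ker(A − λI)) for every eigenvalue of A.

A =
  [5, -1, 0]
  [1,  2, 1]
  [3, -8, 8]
λ = 5: alg = 3, geom = 1

Step 1 — factor the characteristic polynomial to read off the algebraic multiplicities:
  χ_A(x) = (x - 5)^3

Step 2 — compute geometric multiplicities via the rank-nullity identity g(λ) = n − rank(A − λI):
  rank(A − (5)·I) = 2, so dim ker(A − (5)·I) = n − 2 = 1

Summary:
  λ = 5: algebraic multiplicity = 3, geometric multiplicity = 1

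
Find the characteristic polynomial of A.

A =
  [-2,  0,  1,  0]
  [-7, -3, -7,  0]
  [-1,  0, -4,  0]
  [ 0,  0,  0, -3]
x^4 + 12*x^3 + 54*x^2 + 108*x + 81

Expanding det(x·I − A) (e.g. by cofactor expansion or by noting that A is similar to its Jordan form J, which has the same characteristic polynomial as A) gives
  χ_A(x) = x^4 + 12*x^3 + 54*x^2 + 108*x + 81
which factors as (x + 3)^4. The eigenvalues (with algebraic multiplicities) are λ = -3 with multiplicity 4.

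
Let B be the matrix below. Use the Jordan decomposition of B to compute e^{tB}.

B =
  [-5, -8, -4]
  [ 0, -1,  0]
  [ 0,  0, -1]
e^{tB} =
  [exp(-5*t), -2*exp(-t) + 2*exp(-5*t), -exp(-t) + exp(-5*t)]
  [0, exp(-t), 0]
  [0, 0, exp(-t)]

Strategy: write B = P · J · P⁻¹ where J is a Jordan canonical form, so e^{tB} = P · e^{tJ} · P⁻¹, and e^{tJ} can be computed block-by-block.

B has Jordan form
J =
  [-5,  0,  0]
  [ 0, -1,  0]
  [ 0,  0, -1]
(up to reordering of blocks).

Per-block formulas:
  For a 1×1 block at λ = -1: exp(t · [-1]) = [e^(-1t)].
  For a 1×1 block at λ = -5: exp(t · [-5]) = [e^(-5t)].

After assembling e^{tJ} and conjugating by P, we get:

e^{tB} =
  [exp(-5*t), -2*exp(-t) + 2*exp(-5*t), -exp(-t) + exp(-5*t)]
  [0, exp(-t), 0]
  [0, 0, exp(-t)]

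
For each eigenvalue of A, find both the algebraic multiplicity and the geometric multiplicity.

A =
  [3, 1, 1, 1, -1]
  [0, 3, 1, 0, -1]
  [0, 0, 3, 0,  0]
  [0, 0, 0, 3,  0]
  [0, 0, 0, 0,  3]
λ = 3: alg = 5, geom = 3

Step 1 — factor the characteristic polynomial to read off the algebraic multiplicities:
  χ_A(x) = (x - 3)^5

Step 2 — compute geometric multiplicities via the rank-nullity identity g(λ) = n − rank(A − λI):
  rank(A − (3)·I) = 2, so dim ker(A − (3)·I) = n − 2 = 3

Summary:
  λ = 3: algebraic multiplicity = 5, geometric multiplicity = 3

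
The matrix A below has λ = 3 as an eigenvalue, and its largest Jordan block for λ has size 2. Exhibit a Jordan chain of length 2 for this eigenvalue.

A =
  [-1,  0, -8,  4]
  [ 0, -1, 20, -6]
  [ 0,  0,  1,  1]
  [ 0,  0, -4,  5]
A Jordan chain for λ = 3 of length 2:
v_1 = (0, 4, 2, 4)ᵀ
v_2 = (2, -6, -1, 0)ᵀ

Let N = A − (3)·I. We want v_2 with N^2 v_2 = 0 but N^1 v_2 ≠ 0; then v_{j-1} := N · v_j for j = 2, …, 2.

Pick v_2 = (2, -6, -1, 0)ᵀ.
Then v_1 = N · v_2 = (0, 4, 2, 4)ᵀ.

Sanity check: (A − (3)·I) v_1 = (0, 0, 0, 0)ᵀ = 0. ✓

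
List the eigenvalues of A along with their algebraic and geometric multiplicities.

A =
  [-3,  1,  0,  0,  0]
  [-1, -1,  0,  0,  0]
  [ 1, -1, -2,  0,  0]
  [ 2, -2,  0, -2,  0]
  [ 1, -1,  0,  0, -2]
λ = -2: alg = 5, geom = 4

Step 1 — factor the characteristic polynomial to read off the algebraic multiplicities:
  χ_A(x) = (x + 2)^5

Step 2 — compute geometric multiplicities via the rank-nullity identity g(λ) = n − rank(A − λI):
  rank(A − (-2)·I) = 1, so dim ker(A − (-2)·I) = n − 1 = 4

Summary:
  λ = -2: algebraic multiplicity = 5, geometric multiplicity = 4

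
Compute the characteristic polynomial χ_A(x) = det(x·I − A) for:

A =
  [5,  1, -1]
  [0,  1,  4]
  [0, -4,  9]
x^3 - 15*x^2 + 75*x - 125

Expanding det(x·I − A) (e.g. by cofactor expansion or by noting that A is similar to its Jordan form J, which has the same characteristic polynomial as A) gives
  χ_A(x) = x^3 - 15*x^2 + 75*x - 125
which factors as (x - 5)^3. The eigenvalues (with algebraic multiplicities) are λ = 5 with multiplicity 3.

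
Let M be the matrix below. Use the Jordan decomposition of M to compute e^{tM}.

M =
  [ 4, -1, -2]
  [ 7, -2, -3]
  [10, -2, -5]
e^{tM} =
  [-t^2*exp(-t) + 5*t*exp(-t) + exp(-t), -t*exp(-t), t^2*exp(-t)/2 - 2*t*exp(-t)]
  [-t^2*exp(-t) + 7*t*exp(-t), -t*exp(-t) + exp(-t), t^2*exp(-t)/2 - 3*t*exp(-t)]
  [-2*t^2*exp(-t) + 10*t*exp(-t), -2*t*exp(-t), t^2*exp(-t) - 4*t*exp(-t) + exp(-t)]

Strategy: write M = P · J · P⁻¹ where J is a Jordan canonical form, so e^{tM} = P · e^{tJ} · P⁻¹, and e^{tJ} can be computed block-by-block.

M has Jordan form
J =
  [-1,  1,  0]
  [ 0, -1,  1]
  [ 0,  0, -1]
(up to reordering of blocks).

Per-block formulas:
  For a 3×3 Jordan block J_3(-1): exp(t · J_3(-1)) = e^(-1t)·(I + t·N + (t^2/2)·N^2), where N is the 3×3 nilpotent shift.

After assembling e^{tJ} and conjugating by P, we get:

e^{tM} =
  [-t^2*exp(-t) + 5*t*exp(-t) + exp(-t), -t*exp(-t), t^2*exp(-t)/2 - 2*t*exp(-t)]
  [-t^2*exp(-t) + 7*t*exp(-t), -t*exp(-t) + exp(-t), t^2*exp(-t)/2 - 3*t*exp(-t)]
  [-2*t^2*exp(-t) + 10*t*exp(-t), -2*t*exp(-t), t^2*exp(-t) - 4*t*exp(-t) + exp(-t)]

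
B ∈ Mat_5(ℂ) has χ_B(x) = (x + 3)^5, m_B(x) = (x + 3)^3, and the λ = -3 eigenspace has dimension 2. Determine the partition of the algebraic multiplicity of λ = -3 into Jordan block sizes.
Block sizes for λ = -3: [3, 2]

Step 1 — from the characteristic polynomial, algebraic multiplicity of λ = -3 is 5. From dim ker(B − (-3)·I) = 2, there are exactly 2 Jordan blocks for λ = -3.
Step 2 — from the minimal polynomial, the factor (x + 3)^3 tells us the largest block for λ = -3 has size 3.
Step 3 — with total size 5, 2 blocks, and largest block 3, the block sizes (in nonincreasing order) are [3, 2].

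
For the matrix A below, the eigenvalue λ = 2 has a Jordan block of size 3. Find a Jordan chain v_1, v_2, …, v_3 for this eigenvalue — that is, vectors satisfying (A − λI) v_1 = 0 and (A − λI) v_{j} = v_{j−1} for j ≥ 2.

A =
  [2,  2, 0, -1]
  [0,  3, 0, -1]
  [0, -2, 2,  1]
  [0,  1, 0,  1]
A Jordan chain for λ = 2 of length 3:
v_1 = (1, 0, -1, 0)ᵀ
v_2 = (2, 1, -2, 1)ᵀ
v_3 = (0, 1, 0, 0)ᵀ

Let N = A − (2)·I. We want v_3 with N^3 v_3 = 0 but N^2 v_3 ≠ 0; then v_{j-1} := N · v_j for j = 3, …, 2.

Pick v_3 = (0, 1, 0, 0)ᵀ.
Then v_2 = N · v_3 = (2, 1, -2, 1)ᵀ.
Then v_1 = N · v_2 = (1, 0, -1, 0)ᵀ.

Sanity check: (A − (2)·I) v_1 = (0, 0, 0, 0)ᵀ = 0. ✓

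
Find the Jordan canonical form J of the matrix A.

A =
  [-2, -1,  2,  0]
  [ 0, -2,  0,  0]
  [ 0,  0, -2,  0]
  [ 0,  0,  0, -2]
J_2(-2) ⊕ J_1(-2) ⊕ J_1(-2)

The characteristic polynomial is
  det(x·I − A) = x^4 + 8*x^3 + 24*x^2 + 32*x + 16 = (x + 2)^4

Eigenvalues and multiplicities (the geometric multiplicity of λ is n − rank(A − λI), which equals the number of Jordan blocks for λ):
  λ = -2: algebraic multiplicity = 4, geometric multiplicity = 3

Determining the block sizes for each eigenvalue:
  λ = -2: 3 blocks summing to 4 forces exactly one block of size 2 and the rest size 1 → block sizes [2, 1, 1]

Assembling the blocks gives a Jordan form
J =
  [-2,  1,  0,  0]
  [ 0, -2,  0,  0]
  [ 0,  0, -2,  0]
  [ 0,  0,  0, -2]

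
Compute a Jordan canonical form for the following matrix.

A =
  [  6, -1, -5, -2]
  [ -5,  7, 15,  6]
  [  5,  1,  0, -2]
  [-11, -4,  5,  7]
J_3(5) ⊕ J_1(5)

The characteristic polynomial is
  det(x·I − A) = x^4 - 20*x^3 + 150*x^2 - 500*x + 625 = (x - 5)^4

Eigenvalues and multiplicities (the geometric multiplicity of λ is n − rank(A − λI), which equals the number of Jordan blocks for λ):
  λ = 5: algebraic multiplicity = 4, geometric multiplicity = 2

Determining the block sizes for each eigenvalue:
  λ = 5: with am = 4 and gm = 2, the partition is not yet determined (e.g. several partitions of 4 into 2 parts exist). Let N = A − (5)·I. Computing rank(N^1) = 2, rank(N^2) = 1, rank(N^3) = 0; the number of blocks of size ≥ j is rank(N^{j−1}) − rank(N^j), giving [2, 1, 1]. So we have 1 block(s) of size 3, 1 block(s) of size 1 → block sizes [3, 1]

Assembling the blocks gives a Jordan form
J =
  [5, 1, 0, 0]
  [0, 5, 1, 0]
  [0, 0, 5, 0]
  [0, 0, 0, 5]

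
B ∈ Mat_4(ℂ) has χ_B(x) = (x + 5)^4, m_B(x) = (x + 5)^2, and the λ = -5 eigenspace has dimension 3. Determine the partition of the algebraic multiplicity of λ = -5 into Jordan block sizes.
Block sizes for λ = -5: [2, 1, 1]

Step 1 — from the characteristic polynomial, algebraic multiplicity of λ = -5 is 4. From dim ker(B − (-5)·I) = 3, there are exactly 3 Jordan blocks for λ = -5.
Step 2 — from the minimal polynomial, the factor (x + 5)^2 tells us the largest block for λ = -5 has size 2.
Step 3 — with total size 4, 3 blocks, and largest block 2, the block sizes (in nonincreasing order) are [2, 1, 1].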